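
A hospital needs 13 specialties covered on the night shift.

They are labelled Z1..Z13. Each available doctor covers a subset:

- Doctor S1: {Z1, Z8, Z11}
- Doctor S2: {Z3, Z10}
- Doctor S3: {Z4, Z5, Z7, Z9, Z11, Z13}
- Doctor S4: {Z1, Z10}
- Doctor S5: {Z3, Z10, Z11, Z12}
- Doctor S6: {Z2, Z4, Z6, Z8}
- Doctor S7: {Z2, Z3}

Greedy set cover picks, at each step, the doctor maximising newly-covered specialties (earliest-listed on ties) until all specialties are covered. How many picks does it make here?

4

Greedy: pick S3 (covers 6 new) → pick S5 (covers 3 new) → pick S6 (covers 3 new) → pick S1 (covers 1 new). Total picks: 4.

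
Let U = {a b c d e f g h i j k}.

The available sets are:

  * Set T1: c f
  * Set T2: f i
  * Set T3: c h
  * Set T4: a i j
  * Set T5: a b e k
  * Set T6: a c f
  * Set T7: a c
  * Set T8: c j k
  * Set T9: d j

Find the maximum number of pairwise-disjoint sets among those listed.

T2, T3, T5, T9 are pairwise disjoint (T2={f,i}; T3={c,h}; T5={a,b,e,k}; T9={d,j}).
Every remaining set overlaps one of these, and no 5 of the listed sets are pairwise disjoint, so 4 is the maximum.

4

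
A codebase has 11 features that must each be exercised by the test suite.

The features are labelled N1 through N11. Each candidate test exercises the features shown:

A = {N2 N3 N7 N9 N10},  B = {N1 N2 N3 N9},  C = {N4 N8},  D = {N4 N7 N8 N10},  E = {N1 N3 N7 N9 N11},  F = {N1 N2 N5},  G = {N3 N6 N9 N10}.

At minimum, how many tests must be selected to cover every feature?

D and E and F and G together: D ∪ E ∪ F ∪ G = {N1, N2, N3, N4, N5, N6, N7, N8, N9, N10, N11} — every feature is covered.
Only G contains N6, so G is forced; the remaining 7 features need at least 3 more tests (each remaining test adds at most 3) — so at least 4 tests are needed, and 4 is optimal.

4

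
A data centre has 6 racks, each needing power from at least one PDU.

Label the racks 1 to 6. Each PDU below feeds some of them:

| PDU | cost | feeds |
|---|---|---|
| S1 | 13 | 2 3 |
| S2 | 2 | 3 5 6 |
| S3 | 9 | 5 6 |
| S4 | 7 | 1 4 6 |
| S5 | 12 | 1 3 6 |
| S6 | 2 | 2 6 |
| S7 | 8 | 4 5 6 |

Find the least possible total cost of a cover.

S2, S4, S6 together cover every rack (S2 ∪ S4 ∪ S6 = {1, 2, 3, 4, 5, 6}); total cost 2 + 7 + 2 = 11.
No covering selection has total cost below 11.

11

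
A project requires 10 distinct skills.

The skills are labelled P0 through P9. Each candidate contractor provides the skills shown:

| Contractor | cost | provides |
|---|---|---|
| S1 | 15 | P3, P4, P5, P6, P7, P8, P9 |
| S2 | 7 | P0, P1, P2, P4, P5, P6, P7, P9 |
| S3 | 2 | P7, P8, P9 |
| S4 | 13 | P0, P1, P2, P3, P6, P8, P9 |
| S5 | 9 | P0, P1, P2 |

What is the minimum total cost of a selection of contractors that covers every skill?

20

S2, S4 together cover every skill (S2 ∪ S4 = {P0, P1, P2, P3, P4, P5, P6, P7, P8, P9}); total cost 7 + 13 = 20.
The greedy pick S3, S2, S4 costs 22; no covering selection beats 20.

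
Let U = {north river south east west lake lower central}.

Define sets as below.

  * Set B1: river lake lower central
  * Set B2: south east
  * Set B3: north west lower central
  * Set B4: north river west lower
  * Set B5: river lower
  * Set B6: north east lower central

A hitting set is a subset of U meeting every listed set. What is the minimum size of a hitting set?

2

H = {south, lower} meets every set (each contains at least one member of H), and |H| = 2.
The sets B1, B2 are pairwise disjoint, so any hitting set needs a separate element for each — at least 2. Hence 2 is optimal.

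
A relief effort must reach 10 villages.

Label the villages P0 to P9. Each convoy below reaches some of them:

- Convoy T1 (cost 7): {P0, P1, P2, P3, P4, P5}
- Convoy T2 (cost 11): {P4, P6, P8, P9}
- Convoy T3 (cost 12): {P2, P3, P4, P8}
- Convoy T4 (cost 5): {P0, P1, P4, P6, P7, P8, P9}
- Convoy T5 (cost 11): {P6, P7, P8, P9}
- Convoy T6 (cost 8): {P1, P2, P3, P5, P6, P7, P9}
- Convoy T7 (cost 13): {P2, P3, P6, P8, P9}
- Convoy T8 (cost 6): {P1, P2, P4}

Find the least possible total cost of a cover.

T1, T4 together cover every village (T1 ∪ T4 = {P0, P1, P2, P3, P4, P5, P6, P7, P8, P9}); total cost 7 + 5 = 12.
No covering selection has total cost below 12.

12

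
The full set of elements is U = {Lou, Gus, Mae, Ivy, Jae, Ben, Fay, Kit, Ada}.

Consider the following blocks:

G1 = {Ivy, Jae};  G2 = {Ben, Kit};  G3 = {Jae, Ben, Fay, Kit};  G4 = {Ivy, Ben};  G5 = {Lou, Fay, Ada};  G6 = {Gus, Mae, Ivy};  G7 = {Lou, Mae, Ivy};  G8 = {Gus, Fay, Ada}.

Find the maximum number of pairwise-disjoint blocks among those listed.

G1, G2, G8 are pairwise disjoint (G1={Ivy,Jae}; G2={Ben,Kit}; G8={Gus,Fay,Ada}).
Every remaining block overlaps one of these, and no 4 of the listed blocks are pairwise disjoint, so 3 is the maximum.

3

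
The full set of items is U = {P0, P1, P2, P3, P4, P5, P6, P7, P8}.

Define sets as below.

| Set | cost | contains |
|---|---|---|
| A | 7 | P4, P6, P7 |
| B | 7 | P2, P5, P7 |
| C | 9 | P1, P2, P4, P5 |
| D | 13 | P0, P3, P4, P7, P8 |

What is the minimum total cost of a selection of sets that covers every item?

29

A, C, D together cover every item (A ∪ C ∪ D = {P0, P1, P2, P3, P4, P5, P6, P7, P8}); total cost 7 + 9 + 13 = 29.
No covering selection has total cost below 29.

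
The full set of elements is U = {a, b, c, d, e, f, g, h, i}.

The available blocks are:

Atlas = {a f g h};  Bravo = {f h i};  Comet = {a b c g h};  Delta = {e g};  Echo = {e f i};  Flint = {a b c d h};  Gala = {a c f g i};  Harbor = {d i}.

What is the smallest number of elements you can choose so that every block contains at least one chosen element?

3

Take T = {d, g, i}. Each listed block contains at least one of these, so T is a hitting set of size 3.
No choice of 2 elements meets every block, so 3 is the minimum.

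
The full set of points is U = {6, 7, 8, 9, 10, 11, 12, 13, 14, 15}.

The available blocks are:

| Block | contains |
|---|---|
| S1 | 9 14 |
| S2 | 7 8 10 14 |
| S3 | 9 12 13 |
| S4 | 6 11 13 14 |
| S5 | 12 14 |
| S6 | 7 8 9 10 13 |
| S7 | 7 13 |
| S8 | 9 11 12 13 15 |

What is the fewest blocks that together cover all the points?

S2 and S4 and S8 together: S2 ∪ S4 ∪ S8 = {6, 7, 8, 9, 10, 11, 12, 13, 14, 15} — every point is covered.
Only S4 contains 6, so S4 is forced; the remaining 6 points need at least 2 more blocks (each remaining block adds at most 4) — so at least 3 blocks are needed, and 3 is optimal.

3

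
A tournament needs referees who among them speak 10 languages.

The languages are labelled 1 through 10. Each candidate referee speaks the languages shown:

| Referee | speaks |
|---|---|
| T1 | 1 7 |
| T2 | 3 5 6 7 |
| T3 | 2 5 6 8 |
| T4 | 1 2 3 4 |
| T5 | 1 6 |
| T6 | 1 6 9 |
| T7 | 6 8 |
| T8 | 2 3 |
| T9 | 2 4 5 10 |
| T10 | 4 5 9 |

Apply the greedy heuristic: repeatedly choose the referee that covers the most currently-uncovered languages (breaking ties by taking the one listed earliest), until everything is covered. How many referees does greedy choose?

5

Greedy: pick T2 (covers 4 new) → pick T4 (covers 3 new) → pick T3 (covers 1 new) → pick T6 (covers 1 new) → pick T9 (covers 1 new). Total picks: 5.
(The true minimum cover uses only 4 referees, so greedy is not optimal here.)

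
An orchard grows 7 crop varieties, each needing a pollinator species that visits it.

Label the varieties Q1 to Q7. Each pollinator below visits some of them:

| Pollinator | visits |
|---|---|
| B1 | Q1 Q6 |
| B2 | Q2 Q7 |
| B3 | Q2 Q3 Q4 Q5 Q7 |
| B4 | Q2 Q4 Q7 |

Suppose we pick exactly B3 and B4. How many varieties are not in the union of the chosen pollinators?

2

Union of B3, B4 = {Q2, Q3, Q4, Q5, Q7}.
Not covered: Q1, Q6 — 2 varieties.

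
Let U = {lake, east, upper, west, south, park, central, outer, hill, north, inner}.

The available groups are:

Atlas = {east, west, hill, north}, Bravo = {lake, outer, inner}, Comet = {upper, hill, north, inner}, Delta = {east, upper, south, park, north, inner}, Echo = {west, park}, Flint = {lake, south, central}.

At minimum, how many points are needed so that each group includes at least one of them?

Take H = {lake, upper, west}. Each listed group contains at least one of these, so H is a hitting set of size 3.
The groups Comet, Echo, Flint are pairwise disjoint, so any hitting set needs a separate point for each — at least 3. Hence 3 is optimal.

3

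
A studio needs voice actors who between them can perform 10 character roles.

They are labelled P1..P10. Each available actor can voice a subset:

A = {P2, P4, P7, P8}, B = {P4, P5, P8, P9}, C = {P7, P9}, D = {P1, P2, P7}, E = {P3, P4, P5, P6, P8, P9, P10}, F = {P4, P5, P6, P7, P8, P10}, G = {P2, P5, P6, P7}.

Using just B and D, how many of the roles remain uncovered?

3

Union of B, D = {P1, P2, P4, P5, P7, P8, P9}.
Not covered: P3, P6, P10 — 3 roles.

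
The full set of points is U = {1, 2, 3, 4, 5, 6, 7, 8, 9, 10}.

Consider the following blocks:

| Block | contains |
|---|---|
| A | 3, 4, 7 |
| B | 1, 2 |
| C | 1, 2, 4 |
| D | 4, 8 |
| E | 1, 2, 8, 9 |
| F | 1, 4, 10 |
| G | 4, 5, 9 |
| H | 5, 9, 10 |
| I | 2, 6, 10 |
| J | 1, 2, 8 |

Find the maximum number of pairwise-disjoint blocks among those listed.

B, D, H are pairwise disjoint (B={1,2}; D={4,8}; H={5,9,10}).
Every remaining block overlaps one of these, and no 4 of the listed blocks are pairwise disjoint, so 3 is the maximum.

3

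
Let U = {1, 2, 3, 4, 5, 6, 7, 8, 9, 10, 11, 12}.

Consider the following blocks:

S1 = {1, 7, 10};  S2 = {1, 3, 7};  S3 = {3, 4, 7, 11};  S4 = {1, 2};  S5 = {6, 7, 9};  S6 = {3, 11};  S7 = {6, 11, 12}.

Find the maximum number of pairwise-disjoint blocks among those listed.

3

S4, S5, S6 are pairwise disjoint (S4={1,2}; S5={6,7,9}; S6={3,11}).
Every remaining block overlaps one of these, and no 4 of the listed blocks are pairwise disjoint, so 3 is the maximum.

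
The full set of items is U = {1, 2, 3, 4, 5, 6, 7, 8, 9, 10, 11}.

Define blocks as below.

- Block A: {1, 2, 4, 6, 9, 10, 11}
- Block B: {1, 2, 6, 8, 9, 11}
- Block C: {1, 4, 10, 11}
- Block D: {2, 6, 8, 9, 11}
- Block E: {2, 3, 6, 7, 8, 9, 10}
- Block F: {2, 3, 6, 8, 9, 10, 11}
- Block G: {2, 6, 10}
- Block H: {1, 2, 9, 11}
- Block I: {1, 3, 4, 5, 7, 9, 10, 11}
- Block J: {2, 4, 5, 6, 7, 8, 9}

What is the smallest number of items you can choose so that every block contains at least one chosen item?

2

The 2 items {9, 10} hit every block.
No single item lies in every block, so at least 2 are needed and 2 is optimal.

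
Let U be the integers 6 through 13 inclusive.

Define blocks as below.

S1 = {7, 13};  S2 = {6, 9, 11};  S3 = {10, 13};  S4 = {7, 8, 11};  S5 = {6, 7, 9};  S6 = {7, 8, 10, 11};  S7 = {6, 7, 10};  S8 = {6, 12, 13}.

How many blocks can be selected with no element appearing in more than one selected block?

2

S3, S5 are pairwise disjoint (S3={10,13}; S5={6,7,9}).
Every remaining block overlaps one of these, and no 3 of the listed blocks are pairwise disjoint, so 2 is the maximum.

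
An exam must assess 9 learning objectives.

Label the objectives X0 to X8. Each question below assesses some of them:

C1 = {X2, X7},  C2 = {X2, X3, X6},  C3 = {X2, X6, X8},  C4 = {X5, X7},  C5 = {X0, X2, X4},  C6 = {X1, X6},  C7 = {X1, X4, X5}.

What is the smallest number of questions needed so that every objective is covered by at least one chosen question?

5

Take {C2, C3, C4, C5, C7}. Their union is {X0, X1, X2, X3, X4, X5, X6, X7, X8}, which is all 9 objectives.
No 4 of the 7 questions cover everything (all 35 combinations miss at least one objective), so 5 is optimal.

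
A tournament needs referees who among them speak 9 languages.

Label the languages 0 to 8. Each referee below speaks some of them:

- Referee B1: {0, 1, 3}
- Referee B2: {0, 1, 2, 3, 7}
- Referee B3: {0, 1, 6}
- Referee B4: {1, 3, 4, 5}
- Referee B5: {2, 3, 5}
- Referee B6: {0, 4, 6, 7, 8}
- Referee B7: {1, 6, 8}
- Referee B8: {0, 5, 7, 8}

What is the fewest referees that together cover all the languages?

Take {B1, B5, B6}. Their union is {0, 1, 2, 3, 4, 5, 6, 7, 8}, which is all 9 languages.
No 2 of the 8 referees cover everything (all 28 combinations miss at least one language), so 3 is optimal.

3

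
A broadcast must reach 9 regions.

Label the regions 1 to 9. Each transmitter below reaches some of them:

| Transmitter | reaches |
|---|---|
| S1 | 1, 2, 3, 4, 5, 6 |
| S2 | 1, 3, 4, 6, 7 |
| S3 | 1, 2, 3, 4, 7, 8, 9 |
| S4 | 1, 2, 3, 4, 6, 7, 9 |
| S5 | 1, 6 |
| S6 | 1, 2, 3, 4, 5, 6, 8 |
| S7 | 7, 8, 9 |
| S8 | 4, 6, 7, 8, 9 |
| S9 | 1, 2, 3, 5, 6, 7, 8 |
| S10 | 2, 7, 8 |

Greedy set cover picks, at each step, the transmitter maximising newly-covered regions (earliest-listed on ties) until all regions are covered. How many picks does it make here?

Greedy: pick S3 (covers 7 new) → pick S1 (covers 2 new). Total picks: 2.

2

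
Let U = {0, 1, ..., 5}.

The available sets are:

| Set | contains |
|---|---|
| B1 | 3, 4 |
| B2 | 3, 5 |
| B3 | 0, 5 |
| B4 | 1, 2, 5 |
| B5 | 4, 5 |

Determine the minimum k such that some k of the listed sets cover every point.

3

Take {B1, B3, B4}. Their union is {0, 1, 2, 3, 4, 5}, which is all 6 points.
Only B3 contains 0, so B3 is forced; the remaining 4 points need at least 2 more sets (each remaining set adds at most 2) — so at least 3 sets are needed, and 3 is optimal.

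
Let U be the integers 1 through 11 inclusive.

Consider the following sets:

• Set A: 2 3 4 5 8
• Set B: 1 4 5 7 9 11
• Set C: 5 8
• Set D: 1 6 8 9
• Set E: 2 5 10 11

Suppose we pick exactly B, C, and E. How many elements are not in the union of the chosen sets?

2

Union of B, C, E = {1, 2, 4, 5, 7, 8, 9, 10, 11}.
Not covered: 3, 6 — 2 elements.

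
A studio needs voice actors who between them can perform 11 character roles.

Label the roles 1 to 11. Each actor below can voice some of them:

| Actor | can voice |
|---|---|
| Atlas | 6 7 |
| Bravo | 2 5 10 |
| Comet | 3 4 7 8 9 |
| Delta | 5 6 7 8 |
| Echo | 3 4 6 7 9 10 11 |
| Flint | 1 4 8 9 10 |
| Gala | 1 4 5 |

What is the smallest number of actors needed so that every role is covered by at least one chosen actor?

3

Bravo and Echo and Flint together: Bravo ∪ Echo ∪ Flint = {1, 2, 3, 4, 5, 6, 7, 8, 9, 10, 11} — every role is covered.
Only Bravo contains 2, so Bravo is forced; the remaining 8 roles need at least 2 more actors (each remaining actor adds at most 6) — so at least 3 actors are needed, and 3 is optimal.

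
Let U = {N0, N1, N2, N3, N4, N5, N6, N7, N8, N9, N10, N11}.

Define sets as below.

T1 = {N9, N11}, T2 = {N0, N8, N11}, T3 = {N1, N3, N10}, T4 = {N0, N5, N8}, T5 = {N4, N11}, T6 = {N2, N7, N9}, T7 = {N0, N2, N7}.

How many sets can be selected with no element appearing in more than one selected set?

4

T3, T4, T5, T6 are pairwise disjoint (T3={N1,N3,N10}; T4={N0,N5,N8}; T5={N4,N11}; T6={N2,N7,N9}).
Every remaining set overlaps one of these, and no 5 of the listed sets are pairwise disjoint, so 4 is the maximum.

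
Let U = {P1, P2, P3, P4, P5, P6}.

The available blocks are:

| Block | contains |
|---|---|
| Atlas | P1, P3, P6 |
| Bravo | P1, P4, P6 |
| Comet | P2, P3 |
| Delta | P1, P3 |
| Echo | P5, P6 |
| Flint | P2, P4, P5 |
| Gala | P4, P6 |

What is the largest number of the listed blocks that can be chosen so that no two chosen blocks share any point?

Bravo, Comet are pairwise disjoint (Bravo={P1,P4,P6}; Comet={P2,P3}).
Every remaining block overlaps one of these, and no 3 of the listed blocks are pairwise disjoint, so 2 is the maximum.

2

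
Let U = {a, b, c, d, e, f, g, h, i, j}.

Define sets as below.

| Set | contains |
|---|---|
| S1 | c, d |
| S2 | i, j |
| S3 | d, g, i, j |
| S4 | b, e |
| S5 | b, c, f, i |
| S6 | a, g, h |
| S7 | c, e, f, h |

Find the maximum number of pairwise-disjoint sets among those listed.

S1, S2, S4, S6 are pairwise disjoint (S1={c,d}; S2={i,j}; S4={b,e}; S6={a,g,h}).
Every remaining set overlaps one of these, and no 5 of the listed sets are pairwise disjoint, so 4 is the maximum.

4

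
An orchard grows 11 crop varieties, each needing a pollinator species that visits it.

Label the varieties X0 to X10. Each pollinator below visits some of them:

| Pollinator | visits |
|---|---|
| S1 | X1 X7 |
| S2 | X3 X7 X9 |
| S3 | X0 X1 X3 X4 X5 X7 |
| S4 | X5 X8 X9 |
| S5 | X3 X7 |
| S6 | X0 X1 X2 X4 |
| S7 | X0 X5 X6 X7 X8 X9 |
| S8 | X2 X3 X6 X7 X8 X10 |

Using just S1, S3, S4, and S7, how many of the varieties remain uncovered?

Union of S1, S3, S4, S7 = {X0, X1, X3, X4, X5, X6, X7, X8, X9}.
Not covered: X2, X10 — 2 varieties.

2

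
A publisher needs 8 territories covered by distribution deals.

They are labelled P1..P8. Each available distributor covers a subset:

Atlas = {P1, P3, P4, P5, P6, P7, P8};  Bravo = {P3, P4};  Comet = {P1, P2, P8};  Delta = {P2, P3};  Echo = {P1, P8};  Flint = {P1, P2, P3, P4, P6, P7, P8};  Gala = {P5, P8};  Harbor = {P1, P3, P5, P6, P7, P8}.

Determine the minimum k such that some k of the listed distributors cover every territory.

Atlas and Flint together: Atlas ∪ Flint = {P1, P2, P3, P4, P5, P6, P7, P8} — every territory is covered.
No single distributor has all 8 territories (the largest, Atlas, has 7), so 2 is optimal.

2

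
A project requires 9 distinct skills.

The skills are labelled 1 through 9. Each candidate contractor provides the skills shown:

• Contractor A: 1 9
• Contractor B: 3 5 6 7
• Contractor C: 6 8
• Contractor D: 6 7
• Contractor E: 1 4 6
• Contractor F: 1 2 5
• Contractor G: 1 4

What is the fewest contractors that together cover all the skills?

5

A and B and C and E and F together: A ∪ B ∪ C ∪ E ∪ F = {1, 2, 3, 4, 5, 6, 7, 8, 9} — every skill is covered.
No 4 of the 7 contractors cover everything (all 35 combinations miss at least one skill), so 5 is optimal.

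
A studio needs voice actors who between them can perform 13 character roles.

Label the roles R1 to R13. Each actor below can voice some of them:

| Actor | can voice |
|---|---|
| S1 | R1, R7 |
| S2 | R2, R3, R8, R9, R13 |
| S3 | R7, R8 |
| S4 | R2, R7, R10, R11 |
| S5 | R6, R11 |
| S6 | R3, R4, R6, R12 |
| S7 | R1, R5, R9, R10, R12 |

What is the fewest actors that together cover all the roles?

Take {S2, S4, S6, S7}. Their union is {R1, R2, R3, R4, R5, R6, R7, R8, R9, R10, R11, R12, R13}, which is all 13 roles.
Only S6 contains R4, so S6 is forced; the remaining 9 roles need at least 3 more actors (each remaining actor adds at most 4) — so at least 4 actors are needed, and 4 is optimal.

4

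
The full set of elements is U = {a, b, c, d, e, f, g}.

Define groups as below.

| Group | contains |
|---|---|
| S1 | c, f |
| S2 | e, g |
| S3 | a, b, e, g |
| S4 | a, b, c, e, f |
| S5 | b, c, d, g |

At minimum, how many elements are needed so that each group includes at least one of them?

2

Take H = {f, g}. Each listed group contains at least one of these, so H is a hitting set of size 2.
The groups S1, S2 are pairwise disjoint, so any hitting set needs a separate element for each — at least 2. Hence 2 is optimal.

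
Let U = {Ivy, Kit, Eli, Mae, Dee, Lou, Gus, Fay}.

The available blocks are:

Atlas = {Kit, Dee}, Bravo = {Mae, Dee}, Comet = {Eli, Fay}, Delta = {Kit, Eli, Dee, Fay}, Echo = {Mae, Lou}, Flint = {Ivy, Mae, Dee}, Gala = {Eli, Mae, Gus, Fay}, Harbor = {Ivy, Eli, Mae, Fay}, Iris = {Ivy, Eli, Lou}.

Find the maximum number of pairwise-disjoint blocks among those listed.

3

Atlas, Comet, Echo are pairwise disjoint (Atlas={Kit,Dee}; Comet={Eli,Fay}; Echo={Mae,Lou}).
Every remaining block overlaps one of these, and no 4 of the listed blocks are pairwise disjoint, so 3 is the maximum.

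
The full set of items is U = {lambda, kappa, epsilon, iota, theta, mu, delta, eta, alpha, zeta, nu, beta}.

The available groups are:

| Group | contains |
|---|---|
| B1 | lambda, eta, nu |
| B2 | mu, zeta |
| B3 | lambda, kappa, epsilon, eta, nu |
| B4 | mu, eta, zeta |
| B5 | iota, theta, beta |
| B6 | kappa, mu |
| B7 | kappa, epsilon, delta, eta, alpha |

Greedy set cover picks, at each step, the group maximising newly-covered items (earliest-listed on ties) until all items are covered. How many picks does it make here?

4

Greedy: pick B3 (covers 5 new) → pick B5 (covers 3 new) → pick B2 (covers 2 new) → pick B7 (covers 2 new). Total picks: 4.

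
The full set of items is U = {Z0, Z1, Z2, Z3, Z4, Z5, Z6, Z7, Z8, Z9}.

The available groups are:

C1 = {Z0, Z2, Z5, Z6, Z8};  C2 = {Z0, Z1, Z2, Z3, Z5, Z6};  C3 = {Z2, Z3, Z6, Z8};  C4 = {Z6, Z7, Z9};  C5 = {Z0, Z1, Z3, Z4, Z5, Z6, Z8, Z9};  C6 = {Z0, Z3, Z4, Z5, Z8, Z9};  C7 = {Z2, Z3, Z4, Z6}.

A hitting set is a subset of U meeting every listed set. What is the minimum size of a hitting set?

Take H = {Z2, Z9}. Each listed group contains at least one of these, so H is a hitting set of size 2.
No single item lies in every group, so at least 2 are needed and 2 is optimal.

2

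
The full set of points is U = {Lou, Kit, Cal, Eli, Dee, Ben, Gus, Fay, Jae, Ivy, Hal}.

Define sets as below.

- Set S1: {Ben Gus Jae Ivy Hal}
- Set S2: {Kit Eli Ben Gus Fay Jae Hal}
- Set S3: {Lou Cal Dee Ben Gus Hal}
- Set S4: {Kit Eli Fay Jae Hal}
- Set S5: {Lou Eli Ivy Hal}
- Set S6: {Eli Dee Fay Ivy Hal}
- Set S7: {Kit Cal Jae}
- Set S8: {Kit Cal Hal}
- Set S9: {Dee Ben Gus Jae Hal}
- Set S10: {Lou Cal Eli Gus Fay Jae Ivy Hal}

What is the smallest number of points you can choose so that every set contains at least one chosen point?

2

The 2 points {Jae, Hal} hit every set.
The sets S6, S7 are pairwise disjoint, so any hitting set needs a separate point for each — at least 2. Hence 2 is optimal.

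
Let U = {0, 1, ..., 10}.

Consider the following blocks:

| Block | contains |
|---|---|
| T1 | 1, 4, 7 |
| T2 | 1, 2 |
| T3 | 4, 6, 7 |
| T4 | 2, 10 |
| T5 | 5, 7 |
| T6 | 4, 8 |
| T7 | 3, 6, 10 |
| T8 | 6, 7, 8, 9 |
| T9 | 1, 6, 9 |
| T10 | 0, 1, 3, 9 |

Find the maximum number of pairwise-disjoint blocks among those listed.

T2, T5, T6, T7 are pairwise disjoint (T2={1,2}; T5={5,7}; T6={4,8}; T7={3,6,10}).
Every remaining block overlaps one of these, and no 5 of the listed blocks are pairwise disjoint, so 4 is the maximum.

4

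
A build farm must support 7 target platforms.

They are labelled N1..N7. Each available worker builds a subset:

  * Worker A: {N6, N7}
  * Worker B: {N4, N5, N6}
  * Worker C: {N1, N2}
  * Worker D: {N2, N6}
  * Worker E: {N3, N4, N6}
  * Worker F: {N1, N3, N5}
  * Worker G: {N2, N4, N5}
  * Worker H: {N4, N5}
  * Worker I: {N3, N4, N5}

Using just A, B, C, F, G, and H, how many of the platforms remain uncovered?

Union of A, B, C, F, G, H = {N1, N2, N3, N4, N5, N6, N7} — that's every platform, so 0 are uncovered.

0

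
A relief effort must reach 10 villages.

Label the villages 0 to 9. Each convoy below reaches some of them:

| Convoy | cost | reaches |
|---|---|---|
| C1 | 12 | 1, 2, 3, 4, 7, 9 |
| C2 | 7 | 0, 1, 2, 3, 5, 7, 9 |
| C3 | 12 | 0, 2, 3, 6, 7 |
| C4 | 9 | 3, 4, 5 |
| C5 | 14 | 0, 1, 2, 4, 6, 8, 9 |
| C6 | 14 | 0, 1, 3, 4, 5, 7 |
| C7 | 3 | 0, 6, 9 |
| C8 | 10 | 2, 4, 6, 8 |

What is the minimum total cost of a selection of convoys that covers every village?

C2, C8 together cover every village (C2 ∪ C8 = {0, 1, 2, 3, 4, 5, 6, 7, 8, 9}); total cost 7 + 10 = 17.
The greedy pick C2, C7, C8 costs 20; no covering selection beats 17.

17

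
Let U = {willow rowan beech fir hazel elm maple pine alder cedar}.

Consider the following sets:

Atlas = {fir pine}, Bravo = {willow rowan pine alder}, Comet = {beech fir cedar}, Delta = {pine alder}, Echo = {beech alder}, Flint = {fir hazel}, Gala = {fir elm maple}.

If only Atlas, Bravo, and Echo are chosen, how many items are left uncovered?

4

Union of Atlas, Bravo, Echo = {willow, rowan, beech, fir, pine, alder}.
Not covered: hazel, elm, maple, cedar — 4 items.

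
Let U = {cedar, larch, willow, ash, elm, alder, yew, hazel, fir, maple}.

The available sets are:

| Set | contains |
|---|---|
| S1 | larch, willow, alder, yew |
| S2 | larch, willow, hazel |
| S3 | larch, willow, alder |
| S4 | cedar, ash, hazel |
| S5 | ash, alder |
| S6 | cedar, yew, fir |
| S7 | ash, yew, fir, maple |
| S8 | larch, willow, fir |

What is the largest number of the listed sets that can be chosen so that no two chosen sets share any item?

3

S2, S5, S6 are pairwise disjoint (S2={larch,willow,hazel}; S5={ash,alder}; S6={cedar,yew,fir}).
Every remaining set overlaps one of these, and no 4 of the listed sets are pairwise disjoint, so 3 is the maximum.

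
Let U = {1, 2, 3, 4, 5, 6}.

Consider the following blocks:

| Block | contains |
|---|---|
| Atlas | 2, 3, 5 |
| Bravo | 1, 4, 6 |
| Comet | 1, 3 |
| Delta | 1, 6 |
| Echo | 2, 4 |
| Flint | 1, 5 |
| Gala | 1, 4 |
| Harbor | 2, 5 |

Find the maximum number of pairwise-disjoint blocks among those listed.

Echo, Flint are pairwise disjoint (Echo={2,4}; Flint={1,5}).
Every remaining block overlaps one of these, and no 3 of the listed blocks are pairwise disjoint, so 2 is the maximum.

2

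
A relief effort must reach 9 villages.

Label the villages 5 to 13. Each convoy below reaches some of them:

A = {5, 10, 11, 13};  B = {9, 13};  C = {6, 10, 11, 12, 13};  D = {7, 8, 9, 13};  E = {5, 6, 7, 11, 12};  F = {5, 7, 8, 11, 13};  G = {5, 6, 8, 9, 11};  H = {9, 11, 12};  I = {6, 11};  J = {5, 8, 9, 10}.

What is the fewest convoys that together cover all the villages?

Take {D, E, J}. Their union is {5, 6, 7, 8, 9, 10, 11, 12, 13}, which is all 9 villages.
No 2 of the 10 convoys cover everything (all 45 combinations miss at least one village), so 3 is optimal.

3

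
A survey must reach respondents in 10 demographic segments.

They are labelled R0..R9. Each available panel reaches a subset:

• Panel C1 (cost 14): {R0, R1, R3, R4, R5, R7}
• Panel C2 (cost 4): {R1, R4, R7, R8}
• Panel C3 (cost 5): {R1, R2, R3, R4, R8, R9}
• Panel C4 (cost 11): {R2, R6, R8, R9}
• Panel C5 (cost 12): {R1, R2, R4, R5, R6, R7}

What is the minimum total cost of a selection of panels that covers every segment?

25

C1, C4 together cover every segment (C1 ∪ C4 = {R0, R1, R2, R3, R4, R5, R6, R7, R8, R9}); total cost 14 + 11 = 25.
The greedy pick C3, C2, C5, C1 costs 35; no covering selection beats 25.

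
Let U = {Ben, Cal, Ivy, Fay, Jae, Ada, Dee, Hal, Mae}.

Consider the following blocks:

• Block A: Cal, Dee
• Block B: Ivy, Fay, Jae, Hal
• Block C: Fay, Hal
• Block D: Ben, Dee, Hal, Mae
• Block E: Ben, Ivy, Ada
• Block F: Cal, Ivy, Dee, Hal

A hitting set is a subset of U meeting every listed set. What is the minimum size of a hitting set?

Take H = {Cal, Ivy, Hal}. Each listed block contains at least one of these, so H is a hitting set of size 3.
The blocks A, C, E are pairwise disjoint, so any hitting set needs a separate element for each — at least 3. Hence 3 is optimal.

3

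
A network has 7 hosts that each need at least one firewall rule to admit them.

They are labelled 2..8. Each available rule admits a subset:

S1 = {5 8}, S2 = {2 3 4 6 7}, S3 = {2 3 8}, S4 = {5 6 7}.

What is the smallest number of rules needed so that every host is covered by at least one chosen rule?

S1 and S2 together: S1 ∪ S2 = {2, 3, 4, 5, 6, 7, 8} — every host is covered.
No single rule has all 7 hosts (the largest, S2, has 5), so 2 is optimal.

2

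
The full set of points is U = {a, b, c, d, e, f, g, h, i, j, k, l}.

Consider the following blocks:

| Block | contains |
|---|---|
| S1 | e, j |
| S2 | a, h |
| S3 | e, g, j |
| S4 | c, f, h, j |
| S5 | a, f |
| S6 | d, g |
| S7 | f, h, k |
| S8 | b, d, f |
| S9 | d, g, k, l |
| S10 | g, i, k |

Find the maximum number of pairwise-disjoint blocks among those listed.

4

S1, S2, S8, S10 are pairwise disjoint (S1={e,j}; S2={a,h}; S8={b,d,f}; S10={g,i,k}).
Every remaining block overlaps one of these, and no 5 of the listed blocks are pairwise disjoint, so 4 is the maximum.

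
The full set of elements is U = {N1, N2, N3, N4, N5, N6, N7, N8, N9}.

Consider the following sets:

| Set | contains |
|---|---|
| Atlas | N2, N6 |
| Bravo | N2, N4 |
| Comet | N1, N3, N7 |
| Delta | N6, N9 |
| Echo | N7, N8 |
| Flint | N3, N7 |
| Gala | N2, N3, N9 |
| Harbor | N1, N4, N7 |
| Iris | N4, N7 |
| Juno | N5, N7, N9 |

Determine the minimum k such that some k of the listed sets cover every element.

Bravo and Comet and Delta and Echo and Juno together: Bravo ∪ Comet ∪ Delta ∪ Echo ∪ Juno = {N1, N2, N3, N4, N5, N6, N7, N8, N9} — every element is covered.
No 4 of the 10 sets cover everything (all 210 combinations miss at least one element), so 5 is optimal.

5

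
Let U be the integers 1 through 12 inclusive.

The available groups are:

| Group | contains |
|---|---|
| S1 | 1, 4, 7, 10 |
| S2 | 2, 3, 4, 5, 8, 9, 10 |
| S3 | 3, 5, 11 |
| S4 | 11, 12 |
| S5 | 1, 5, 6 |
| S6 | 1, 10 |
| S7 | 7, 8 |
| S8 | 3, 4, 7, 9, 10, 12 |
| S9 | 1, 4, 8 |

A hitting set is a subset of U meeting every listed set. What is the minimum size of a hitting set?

4

Take H = {1, 3, 7, 12}. Each listed group contains at least one of these, so H is a hitting set of size 4.
No choice of 3 points meets every group, so 4 is the minimum.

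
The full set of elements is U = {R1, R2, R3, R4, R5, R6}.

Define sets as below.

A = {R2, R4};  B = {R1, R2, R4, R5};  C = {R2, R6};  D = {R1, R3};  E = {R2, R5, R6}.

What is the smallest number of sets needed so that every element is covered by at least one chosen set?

Take {B, C, D}. Their union is {R1, R2, R3, R4, R5, R6}, which is all 6 elements.
Only D contains R3, so D is forced; the remaining 4 elements need at least 2 more sets (each remaining set adds at most 3) — so at least 3 sets are needed, and 3 is optimal.

3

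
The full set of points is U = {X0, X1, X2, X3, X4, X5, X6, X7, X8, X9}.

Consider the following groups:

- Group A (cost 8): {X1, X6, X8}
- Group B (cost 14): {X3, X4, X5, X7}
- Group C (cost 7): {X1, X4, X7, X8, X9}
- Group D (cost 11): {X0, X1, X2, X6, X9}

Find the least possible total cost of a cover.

B, C, D together cover every point (B ∪ C ∪ D = {X0, X1, X2, X3, X4, X5, X6, X7, X8, X9}); total cost 14 + 7 + 11 = 32.
No covering selection has total cost below 32.

32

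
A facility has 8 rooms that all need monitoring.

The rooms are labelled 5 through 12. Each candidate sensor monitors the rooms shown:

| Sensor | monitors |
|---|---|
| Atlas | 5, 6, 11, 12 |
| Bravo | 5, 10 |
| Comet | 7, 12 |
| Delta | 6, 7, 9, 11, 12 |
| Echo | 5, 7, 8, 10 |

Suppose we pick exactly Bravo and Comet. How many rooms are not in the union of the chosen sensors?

Union of Bravo, Comet = {5, 7, 10, 12}.
Not covered: 6, 8, 9, 11 — 4 rooms.

4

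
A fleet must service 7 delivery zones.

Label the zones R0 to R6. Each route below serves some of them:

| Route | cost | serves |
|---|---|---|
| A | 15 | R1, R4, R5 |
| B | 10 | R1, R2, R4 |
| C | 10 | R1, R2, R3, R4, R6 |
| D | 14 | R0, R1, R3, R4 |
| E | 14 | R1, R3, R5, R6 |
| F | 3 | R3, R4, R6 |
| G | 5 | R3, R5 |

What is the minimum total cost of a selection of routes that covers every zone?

29

C, D, G together cover every zone (C ∪ D ∪ G = {R0, R1, R2, R3, R4, R5, R6}); total cost 10 + 14 + 5 = 29.
The greedy pick F, B, G, D costs 32; no covering selection beats 29.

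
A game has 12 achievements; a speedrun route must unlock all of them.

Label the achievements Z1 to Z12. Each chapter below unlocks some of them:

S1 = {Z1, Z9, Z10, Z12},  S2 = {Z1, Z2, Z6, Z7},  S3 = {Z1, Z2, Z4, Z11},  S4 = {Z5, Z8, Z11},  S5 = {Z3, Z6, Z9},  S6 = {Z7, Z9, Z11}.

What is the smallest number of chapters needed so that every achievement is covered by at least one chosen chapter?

Take {S1, S2, S3, S4, S5}. Their union is {Z1, Z2, Z3, Z4, Z5, Z6, Z7, Z8, Z9, Z10, Z11, Z12}, which is all 12 achievements.
No 4 of the 6 chapters cover everything (all 15 combinations miss at least one achievement), so 5 is optimal.

5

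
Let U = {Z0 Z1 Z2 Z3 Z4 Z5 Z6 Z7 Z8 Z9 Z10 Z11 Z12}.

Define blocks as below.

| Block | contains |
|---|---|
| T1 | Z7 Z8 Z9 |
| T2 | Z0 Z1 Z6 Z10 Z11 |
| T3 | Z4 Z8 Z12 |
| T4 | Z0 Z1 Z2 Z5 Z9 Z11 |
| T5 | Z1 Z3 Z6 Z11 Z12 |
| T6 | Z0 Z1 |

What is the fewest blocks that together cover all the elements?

T1 and T2 and T3 and T4 and T5 together: T1 ∪ T2 ∪ T3 ∪ T4 ∪ T5 = {Z0, Z1, Z2, Z3, Z4, Z5, Z6, Z7, Z8, Z9, Z10, Z11, Z12} — every element is covered.
No 4 of the 6 blocks cover everything (all 15 combinations miss at least one element), so 5 is optimal.

5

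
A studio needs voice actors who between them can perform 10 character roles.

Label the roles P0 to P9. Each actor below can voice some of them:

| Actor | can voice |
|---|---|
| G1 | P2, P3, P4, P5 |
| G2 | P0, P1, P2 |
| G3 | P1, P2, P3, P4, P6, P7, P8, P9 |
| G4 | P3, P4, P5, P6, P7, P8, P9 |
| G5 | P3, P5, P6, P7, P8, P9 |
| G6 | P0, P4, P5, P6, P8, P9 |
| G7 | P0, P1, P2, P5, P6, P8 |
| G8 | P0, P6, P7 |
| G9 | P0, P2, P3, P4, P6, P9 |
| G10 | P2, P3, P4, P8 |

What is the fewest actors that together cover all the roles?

G3 and G6 together: G3 ∪ G6 = {P0, P1, P2, P3, P4, P5, P6, P7, P8, P9} — every role is covered.
No single actor has all 10 roles (the largest, G3, has 8), so 2 is optimal.

2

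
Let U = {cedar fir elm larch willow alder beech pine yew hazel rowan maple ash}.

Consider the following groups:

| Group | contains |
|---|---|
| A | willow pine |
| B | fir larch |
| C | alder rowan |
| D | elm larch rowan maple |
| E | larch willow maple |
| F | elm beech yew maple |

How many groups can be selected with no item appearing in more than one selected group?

4

A, B, C, F are pairwise disjoint (A={willow,pine}; B={fir,larch}; C={alder,rowan}; F={elm,beech,yew,maple}).
Every remaining group overlaps one of these, and no 5 of the listed groups are pairwise disjoint, so 4 is the maximum.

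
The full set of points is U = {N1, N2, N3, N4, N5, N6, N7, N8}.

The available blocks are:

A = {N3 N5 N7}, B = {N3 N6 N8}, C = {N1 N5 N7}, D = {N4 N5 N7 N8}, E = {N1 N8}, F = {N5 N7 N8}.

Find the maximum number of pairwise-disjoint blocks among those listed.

B, C are pairwise disjoint (B={N3,N6,N8}; C={N1,N5,N7}).
Every remaining block overlaps one of these, and no 3 of the listed blocks are pairwise disjoint, so 2 is the maximum.

2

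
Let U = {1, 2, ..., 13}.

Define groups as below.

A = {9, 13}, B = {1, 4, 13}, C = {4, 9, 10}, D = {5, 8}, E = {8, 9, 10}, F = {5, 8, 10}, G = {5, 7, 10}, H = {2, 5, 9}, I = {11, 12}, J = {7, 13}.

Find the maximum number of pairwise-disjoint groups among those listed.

C, D, I, J are pairwise disjoint (C={4,9,10}; D={5,8}; I={11,12}; J={7,13}).
Every remaining group overlaps one of these, and no 5 of the listed groups are pairwise disjoint, so 4 is the maximum.

4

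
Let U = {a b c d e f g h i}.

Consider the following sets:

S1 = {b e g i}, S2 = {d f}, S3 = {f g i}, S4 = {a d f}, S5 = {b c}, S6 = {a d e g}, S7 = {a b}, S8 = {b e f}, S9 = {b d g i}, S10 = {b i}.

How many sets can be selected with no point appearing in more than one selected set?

S1, S4 are pairwise disjoint (S1={b,e,g,i}; S4={a,d,f}).
Every remaining set overlaps one of these, and no 3 of the listed sets are pairwise disjoint, so 2 is the maximum.

2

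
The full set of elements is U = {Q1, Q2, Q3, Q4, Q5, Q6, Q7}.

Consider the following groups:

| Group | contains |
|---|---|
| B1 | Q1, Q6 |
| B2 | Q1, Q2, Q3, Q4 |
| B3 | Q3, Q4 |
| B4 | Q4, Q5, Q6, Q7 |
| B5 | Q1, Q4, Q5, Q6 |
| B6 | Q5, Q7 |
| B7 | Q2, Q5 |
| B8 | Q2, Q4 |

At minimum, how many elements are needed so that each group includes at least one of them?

3

H = {Q4, Q5, Q6} meets every group (each contains at least one member of H), and |H| = 3.
The groups B1, B6, B8 are pairwise disjoint, so any hitting set needs a separate element for each — at least 3. Hence 3 is optimal.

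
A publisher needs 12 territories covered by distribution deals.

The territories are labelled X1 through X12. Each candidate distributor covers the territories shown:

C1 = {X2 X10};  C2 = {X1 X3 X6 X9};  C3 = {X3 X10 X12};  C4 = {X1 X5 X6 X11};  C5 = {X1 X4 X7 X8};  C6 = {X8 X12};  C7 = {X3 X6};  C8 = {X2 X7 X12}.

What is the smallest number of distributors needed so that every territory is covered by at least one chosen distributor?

5

Take {C1, C2, C3, C4, C5}. Their union is {X1, X2, X3, X4, X5, X6, X7, X8, X9, X10, X11, X12}, which is all 12 territories.
No 4 of the 8 distributors cover everything (all 70 combinations miss at least one territory), so 5 is optimal.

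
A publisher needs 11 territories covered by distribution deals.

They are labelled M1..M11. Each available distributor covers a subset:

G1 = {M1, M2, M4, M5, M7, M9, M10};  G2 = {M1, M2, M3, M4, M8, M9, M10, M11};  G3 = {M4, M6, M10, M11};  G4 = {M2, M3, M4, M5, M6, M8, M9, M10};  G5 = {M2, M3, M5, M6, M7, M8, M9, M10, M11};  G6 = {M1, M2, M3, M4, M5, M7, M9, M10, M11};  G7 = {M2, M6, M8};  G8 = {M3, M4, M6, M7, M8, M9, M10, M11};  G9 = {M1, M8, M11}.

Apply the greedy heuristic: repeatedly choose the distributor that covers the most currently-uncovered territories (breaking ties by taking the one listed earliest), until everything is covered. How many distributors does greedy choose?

2

Greedy: pick G5 (covers 9 new) → pick G1 (covers 2 new). Total picks: 2.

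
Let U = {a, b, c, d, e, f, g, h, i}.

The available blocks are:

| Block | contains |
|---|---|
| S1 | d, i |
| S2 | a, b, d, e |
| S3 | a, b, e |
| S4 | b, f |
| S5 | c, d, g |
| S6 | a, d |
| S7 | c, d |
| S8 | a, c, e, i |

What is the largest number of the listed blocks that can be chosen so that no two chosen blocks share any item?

S3, S5 are pairwise disjoint (S3={a,b,e}; S5={c,d,g}).
Every remaining block overlaps one of these, and no 3 of the listed blocks are pairwise disjoint, so 2 is the maximum.

2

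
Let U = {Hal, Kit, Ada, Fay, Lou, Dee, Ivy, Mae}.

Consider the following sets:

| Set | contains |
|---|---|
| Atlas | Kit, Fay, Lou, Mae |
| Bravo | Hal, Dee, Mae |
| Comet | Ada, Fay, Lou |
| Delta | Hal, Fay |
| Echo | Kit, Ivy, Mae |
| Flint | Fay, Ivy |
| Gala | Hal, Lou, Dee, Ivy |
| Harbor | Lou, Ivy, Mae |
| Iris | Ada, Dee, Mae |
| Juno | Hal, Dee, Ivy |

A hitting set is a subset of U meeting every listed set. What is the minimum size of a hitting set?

H = {Fay, Dee, Mae} meets every set (each contains at least one member of H), and |H| = 3.
No choice of 2 items meets every set, so 3 is the minimum.

3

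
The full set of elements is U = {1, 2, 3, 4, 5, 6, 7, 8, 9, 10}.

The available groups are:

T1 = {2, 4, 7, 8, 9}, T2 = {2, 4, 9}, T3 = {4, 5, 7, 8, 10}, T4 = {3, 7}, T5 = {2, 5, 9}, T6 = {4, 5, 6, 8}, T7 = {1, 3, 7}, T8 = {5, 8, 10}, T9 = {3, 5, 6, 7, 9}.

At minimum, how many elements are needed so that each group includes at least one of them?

3

The 3 elements {2, 3, 5} hit every group.
The groups T2, T4, T8 are pairwise disjoint, so any hitting set needs a separate element for each — at least 3. Hence 3 is optimal.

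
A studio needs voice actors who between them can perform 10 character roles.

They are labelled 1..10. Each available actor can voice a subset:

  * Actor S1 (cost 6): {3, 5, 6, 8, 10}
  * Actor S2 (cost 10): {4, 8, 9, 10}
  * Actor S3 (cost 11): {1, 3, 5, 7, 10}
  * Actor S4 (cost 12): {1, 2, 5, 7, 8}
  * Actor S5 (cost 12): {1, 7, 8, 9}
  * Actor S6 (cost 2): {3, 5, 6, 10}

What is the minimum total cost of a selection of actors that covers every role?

S2, S4, S6 together cover every role (S2 ∪ S4 ∪ S6 = {1, 2, 3, 4, 5, 6, 7, 8, 9, 10}); total cost 10 + 12 + 2 = 24.
No covering selection has total cost below 24.

24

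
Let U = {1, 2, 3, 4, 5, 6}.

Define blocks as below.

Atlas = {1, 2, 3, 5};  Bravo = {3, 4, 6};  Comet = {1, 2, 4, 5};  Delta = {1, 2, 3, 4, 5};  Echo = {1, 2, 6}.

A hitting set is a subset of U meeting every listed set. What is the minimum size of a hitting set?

2

Take H = {1, 4}. Each listed block contains at least one of these, so H is a hitting set of size 2.
No single element lies in every block, so at least 2 are needed and 2 is optimal.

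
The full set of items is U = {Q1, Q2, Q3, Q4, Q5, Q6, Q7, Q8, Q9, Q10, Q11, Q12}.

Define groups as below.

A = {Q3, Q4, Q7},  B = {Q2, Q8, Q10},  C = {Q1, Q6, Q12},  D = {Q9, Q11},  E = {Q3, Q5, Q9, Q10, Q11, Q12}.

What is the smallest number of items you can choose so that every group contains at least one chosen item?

The 4 items {Q4, Q9, Q10, Q12} hit every group.
The groups A, B, C, D are pairwise disjoint, so any hitting set needs a separate item for each — at least 4. Hence 4 is optimal.

4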